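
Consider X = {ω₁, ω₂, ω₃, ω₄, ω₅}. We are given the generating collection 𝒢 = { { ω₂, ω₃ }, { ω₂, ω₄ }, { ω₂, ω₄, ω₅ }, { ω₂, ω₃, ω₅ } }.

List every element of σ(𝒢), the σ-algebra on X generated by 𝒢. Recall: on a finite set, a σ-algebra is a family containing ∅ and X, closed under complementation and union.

|σ(𝒢)| = 32.  σ(𝒢) = { {}, { ω₁ }, { ω₂ }, { ω₃ }, { ω₄ }, { ω₅ }, { ω₁, ω₂ }, { ω₁, ω₃ }, { ω₁, ω₄ }, { ω₁, ω₅ }, { ω₂, ω₃ }, { ω₂, ω₄ }, { ω₂, ω₅ }, { ω₃, ω₄ }, { ω₃, ω₅ }, { ω₄, ω₅ }, { ω₁, ω₂, ω₃ }, { ω₁, ω₂, ω₄ }, { ω₁, ω₂, ω₅ }, { ω₁, ω₃, ω₄ }, { ω₁, ω₃, ω₅ }, { ω₁, ω₄, ω₅ }, { ω₂, ω₃, ω₄ }, { ω₂, ω₃, ω₅ }, { ω₂, ω₄, ω₅ }, { ω₃, ω₄, ω₅ }, { ω₁, ω₂, ω₃, ω₄ }, { ω₁, ω₂, ω₃, ω₅ }, { ω₁, ω₂, ω₄, ω₅ }, { ω₁, ω₃, ω₄, ω₅ }, { ω₂, ω₃, ω₄, ω₅ }, X }

Check:
Start: 𝒢 ∪ {∅, X} = { {}, { ω₂, ω₃ }, { ω₂, ω₄ }, { ω₂, ω₃, ω₅ }, { ω₂, ω₄, ω₅ }, X }.
Pass 1: 6 new —
  { ω₁, ω₃ }  = X∖{ ω₂, ω₄, ω₅ }
  { ω₁, ω₄ }  = X∖{ ω₂, ω₃, ω₅ }
  { ω₁, ω₃, ω₅ }  = X∖{ ω₂, ω₄ }
  { ω₁, ω₄, ω₅ }  = X∖{ ω₂, ω₃ }
  { ω₂, ω₃, ω₄ }  = { ω₂, ω₃ } ∪ { ω₂, ω₄ }
  { ω₂, ω₃, ω₄, ω₅ }  = { ω₂, ω₃, ω₅ } ∪ { ω₂, ω₄ }
  — 12 sets.
Pass 2: 9 new —
  { ω₁ }  = X∖{ ω₂, ω₃, ω₄, ω₅ }
  { ω₁, ω₅ }  = X∖{ ω₂, ω₃, ω₄ }
  { ω₁, ω₂, ω₃ }  = { ω₂, ω₃ } ∪ { ω₁, ω₃ }
  { ω₁, ω₂, ω₄ }  = { ω₁, ω₄ } ∪ { ω₂, ω₄ }
  { ω₁, ω₃, ω₄ }  = { ω₁, ω₄ } ∪ { ω₁, ω₃ }
  { ω₁, ω₂, ω₃, ω₄ }  = { ω₂, ω₃, ω₄ } ∪ { ω₁, ω₄ }
  { ω₁, ω₂, ω₃, ω₅ }  = { ω₁, ω₃, ω₅ } ∪ { ω₂, ω₃, ω₅ }
  { ω₁, ω₂, ω₄, ω₅ }  = { ω₁, ω₄, ω₅ } ∪ { ω₂, ω₄ }
  { ω₁, ω₃, ω₄, ω₅ }  = { ω₁, ω₄, ω₅ } ∪ { ω₁, ω₃, ω₅ }
  — 21 sets.
Pass 3. New:
  { ω₂ }  = X∖{ ω₁, ω₃, ω₄, ω₅ }
  { ω₃ }  = X∖{ ω₁, ω₂, ω₄, ω₅ }
  { ω₄ }  = X∖{ ω₁, ω₂, ω₃, ω₅ }
  { ω₅ }  = X∖{ ω₁, ω₂, ω₃, ω₄ }
  { ω₂, ω₅ }  = X∖{ ω₁, ω₃, ω₄ }
  { ω₃, ω₅ }  = X∖{ ω₁, ω₂, ω₄ }
  { ω₄, ω₅ }  = X∖{ ω₁, ω₂, ω₃ }
  — 28 sets.
Pass 4 adds 4:
  { ω₁, ω₂ }  = { ω₂ } ∪ { ω₁ }
  { ω₃, ω₄ }  = { ω₃ } ∪ { ω₄ }
  { ω₁, ω₂, ω₅ }  = { ω₂, ω₅ } ∪ { ω₁, ω₅ }
  { ω₃, ω₄, ω₅ }  = { ω₄, ω₅ } ∪ { ω₃ }
  — 32 sets.
Pass 5: already closed under ᶜ and ∪.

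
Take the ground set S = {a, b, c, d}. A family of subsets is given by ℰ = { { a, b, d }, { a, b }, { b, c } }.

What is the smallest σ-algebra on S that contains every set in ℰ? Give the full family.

Start: ℰ ∪ {∅, S} = { {}, { a, b }, { b, c }, { a, b, d }, S }.
Iteration 1: +4 →
  { c }  = { a, b, d }ᶜ
  { a, d }  = { b, c }ᶜ
  { c, d }  = { a, b }ᶜ
  { a, b, c }  = { b, c } ∪ { a, b }
  — 9 sets.
Iteration 2 adds 3:
  { d }  = { a, b, c }ᶜ
  { a, c, d }  = { c, d } ∪ { a, d }
  { b, c, d }  = { c, d } ∪ { b, c }
  — 12 sets.
Iteration 3 adds 2:
  { a }  = { b, c, d }ᶜ
  { b }  = { a, c, d }ᶜ
  — 14 sets.
Iteration 4 adds 2:
  { a, c }  = { c } ∪ { a }
  { b, d }  = { d } ∪ { b }
  — 16 sets.
After Iteration 5 the family is unchanged; done.

Therefore σ(ℰ) = { {}, { a }, { b }, { c }, { d }, { a, b }, { a, c }, { a, d }, { b, c }, { b, d }, { c, d }, { a, b, c }, { a, b, d }, { a, c, d }, { b, c, d }, S } (|σ(ℰ)| = 16).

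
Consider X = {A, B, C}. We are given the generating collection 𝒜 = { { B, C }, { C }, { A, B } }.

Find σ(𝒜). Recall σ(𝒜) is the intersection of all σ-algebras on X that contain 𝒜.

Seed the family with 𝒜 together with ∅ and X: { {  }, { C }, { A, B }, { B, C }, X }.
Round 1 (1 new):
  { A }  = ᶜ of { B, C }
  — 6 sets.
Round 2 adds 1:
  { A, C }  = { C } ∪ { A }
  — 7 sets.
Round 3: 1 new —
  { B }  = ᶜ of { A, C }
  — 8 sets.
Round 4: already closed under ᶜ and ∪.

σ(𝒜) = { {  }, { A }, { B }, { C }, { A, B }, { A, C }, { B, C }, X }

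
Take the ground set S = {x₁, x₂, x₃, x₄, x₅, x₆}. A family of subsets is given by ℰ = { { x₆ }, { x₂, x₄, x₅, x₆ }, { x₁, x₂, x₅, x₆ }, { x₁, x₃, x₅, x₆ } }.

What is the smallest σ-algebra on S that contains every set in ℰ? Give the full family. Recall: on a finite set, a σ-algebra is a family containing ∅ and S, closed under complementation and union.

Begin from { ∅, { x₆ }, { x₁, x₂, x₅, x₆ }, { x₁, x₃, x₅, x₆ }, { x₂, x₄, x₅, x₆ }, S } (that is, ℰ plus ∅ and S).
Round 1: 6 new —
  { x₁, x₃ }  = S∖{ x₂, x₄, x₅, x₆ }
  { x₂, x₄ }  = S∖{ x₁, x₃, x₅, x₆ }
  { x₃, x₄ }  = S∖{ x₁, x₂, x₅, x₆ }
  { x₁, x₂, x₃, x₄, x₅ }  = S∖{ x₆ }
  { x₁, x₂, x₃, x₅, x₆ }  = { x₁, x₃, x₅, x₆ } ∪ { x₁, x₂, x₅, x₆ }
  { x₁, x₂, x₄, x₅, x₆ }  = { x₂, x₄, x₅, x₆ } ∪ { x₁, x₂, x₅, x₆ }
  — 12 sets.
Round 2: +10 →
  { x₃ }  = S∖{ x₁, x₂, x₄, x₅, x₆ }
  { x₄ }  = S∖{ x₁, x₂, x₃, x₅, x₆ }
  { x₁, x₃, x₄ }  = { x₃, x₄ } ∪ { x₁, x₃ }
  { x₁, x₃, x₆ }  = { x₆ } ∪ { x₁, x₃ }
  { x₂, x₃, x₄ }  = { x₃, x₄ } ∪ { x₂, x₄ }
  { x₂, x₄, x₆ }  = { x₆ } ∪ { x₂, x₄ }
  { x₃, x₄, x₆ }  = { x₃, x₄ } ∪ { x₆ }
  { x₁, x₂, x₃, x₄ }  = { x₁, x₃ } ∪ { x₂, x₄ }
  { x₁, x₃, x₄, x₅, x₆ }  = { x₁, x₃, x₅, x₆ } ∪ { x₃, x₄ }
  { x₂, x₃, x₄, x₅, x₆ }  = { x₃, x₄ } ∪ { x₂, x₄, x₅, x₆ }
  — 22 sets.
Round 3: +13 →
  { x₁ }  = S∖{ x₂, x₃, x₄, x₅, x₆ }
  { x₂ }  = S∖{ x₁, x₃, x₄, x₅, x₆ }
  { x₃, x₆ }  = { x₆ } ∪ { x₃ }
  { x₄, x₆ }  = { x₆ } ∪ { x₄ }
  { x₅, x₆ }  = S∖{ x₁, x₂, x₃, x₄ }
  { x₁, x₂, x₅ }  = S∖{ x₃, x₄, x₆ }
  { x₁, x₃, x₅ }  = S∖{ x₂, x₄, x₆ }
  { x₁, x₅, x₆ }  = S∖{ x₂, x₃, x₄ }
  { x₂, x₄, x₅ }  = S∖{ x₁, x₃, x₆ }
  { x₂, x₅, x₆ }  = S∖{ x₁, x₃, x₄ }
  { x₁, x₃, x₄, x₆ }  = { x₃, x₄ } ∪ { x₁, x₃, x₆ }
  { x₂, x₃, x₄, x₆ }  = { x₂, x₄, x₆ } ∪ { x₃, x₄ }
  { x₁, x₂, x₃, x₄, x₆ }  = { x₂, x₄, x₆ } ∪ { x₁, x₃, x₆ }
  — 35 sets.
Round 4: 23 new —
  { x₅ }  = S∖{ x₁, x₂, x₃, x₄, x₆ }
  { x₁, x₂ }  = { x₁ } ∪ { x₂ }
  { x₁, x₄ }  = { x₁ } ∪ { x₄ }
  { x₁, x₅ }  = S∖{ x₂, x₃, x₄, x₆ }
  { x₁, x₆ }  = { x₁ } ∪ { x₆ }
  { x₂, x₃ }  = { x₂ } ∪ { x₃ }
  { x₂, x₅ }  = S∖{ x₁, x₃, x₄, x₆ }
  { x₂, x₆ }  = { x₂ } ∪ { x₆ }
  { x₁, x₂, x₃ }  = { x₂ } ∪ { x₁, x₃ }
  { x₁, x₂, x₄ }  = { x₁ } ∪ { x₂, x₄ }
  { x₁, x₄, x₆ }  = { x₁ } ∪ { x₄, x₆ }
  { x₂, x₃, x₆ }  = { x₂ } ∪ { x₃, x₆ }
  { x₃, x₅, x₆ }  = { x₅, x₆ } ∪ { x₃ }
  { x₄, x₅, x₆ }  = { x₅, x₆ } ∪ { x₄ }
  { x₁, x₂, x₃, x₅ }  = S∖{ x₄, x₆ }
  { x₁, x₂, x₃, x₆ }  = { x₁, x₃, x₆ } ∪ { x₂ }
  { x₁, x₂, x₄, x₅ }  = S∖{ x₃, x₆ }
  { x₁, x₂, x₄, x₆ }  = { x₂, x₄, x₆ } ∪ { x₁ }
  { x₁, x₃, x₄, x₅ }  = { x₃, x₄ } ∪ { x₁, x₃, x₅ }
  { x₁, x₄, x₅, x₆ }  = { x₁, x₅, x₆ } ∪ { x₄ }
  { x₂, x₃, x₄, x₅ }  = { x₃, x₄ } ∪ { x₂, x₄, x₅ }
  { x₂, x₃, x₅, x₆ }  = { x₂, x₅, x₆ } ∪ { x₃ }
  { x₃, x₄, x₅, x₆ }  = { x₃, x₄ } ∪ { x₅, x₆ }
  — 58 sets.
Round 5 (6 new):
  { x₃, x₅ }  = S∖{ x₁, x₂, x₄, x₆ }
  { x₄, x₅ }  = S∖{ x₁, x₂, x₃, x₆ }
  { x₁, x₂, x₆ }  = { x₁, x₆ } ∪ { x₂ }
  { x₁, x₄, x₅ }  = S∖{ x₂, x₃, x₆ }
  { x₂, x₃, x₅ }  = S∖{ x₁, x₄, x₆ }
  { x₃, x₄, x₅ }  = { x₃, x₄ } ∪ { x₅ }
  — 64 sets.
Round 6: no new sets; the family is a σ-algebra.

Hence σ(ℰ) has 64 members: { ∅, { x₁ }, { x₂ }, { x₃ }, { x₄ }, { x₅ }, { x₆ }, { x₁, x₂ }, { x₁, x₃ }, { x₁, x₄ }, { x₁, x₅ }, { x₁, x₆ }, { x₂, x₃ }, { x₂, x₄ }, { x₂, x₅ }, { x₂, x₆ }, { x₃, x₄ }, { x₃, x₅ }, { x₃, x₆ }, { x₄, x₅ }, { x₄, x₆ }, { x₅, x₆ }, { x₁, x₂, x₃ }, { x₁, x₂, x₄ }, { x₁, x₂, x₅ }, { x₁, x₂, x₆ }, { x₁, x₃, x₄ }, { x₁, x₃, x₅ }, { x₁, x₃, x₆ }, { x₁, x₄, x₅ }, { x₁, x₄, x₆ }, { x₁, x₅, x₆ }, { x₂, x₃, x₄ }, { x₂, x₃, x₅ }, { x₂, x₃, x₆ }, { x₂, x₄, x₅ }, { x₂, x₄, x₆ }, { x₂, x₅, x₆ }, { x₃, x₄, x₅ }, { x₃, x₄, x₆ }, { x₃, x₅, x₆ }, { x₄, x₅, x₆ }, { x₁, x₂, x₃, x₄ }, { x₁, x₂, x₃, x₅ }, { x₁, x₂, x₃, x₆ }, { x₁, x₂, x₄, x₅ }, { x₁, x₂, x₄, x₆ }, { x₁, x₂, x₅, x₆ }, { x₁, x₃, x₄, x₅ }, { x₁, x₃, x₄, x₆ }, { x₁, x₃, x₅, x₆ }, { x₁, x₄, x₅, x₆ }, { x₂, x₃, x₄, x₅ }, { x₂, x₃, x₄, x₆ }, { x₂, x₃, x₅, x₆ }, { x₂, x₄, x₅, x₆ }, { x₃, x₄, x₅, x₆ }, { x₁, x₂, x₃, x₄, x₅ }, { x₁, x₂, x₃, x₄, x₆ }, { x₁, x₂, x₃, x₅, x₆ }, { x₁, x₂, x₄, x₅, x₆ }, { x₁, x₃, x₄, x₅, x₆ }, { x₂, x₃, x₄, x₅, x₆ }, S }.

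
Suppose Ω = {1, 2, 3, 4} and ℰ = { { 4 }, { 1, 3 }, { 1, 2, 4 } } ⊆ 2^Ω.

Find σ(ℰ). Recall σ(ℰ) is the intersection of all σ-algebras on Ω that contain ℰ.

σ(ℰ) = { ∅, { 1 }, { 2 }, { 3 }, { 4 }, { 1, 2 }, { 1, 3 }, { 1, 4 }, { 2, 3 }, { 2, 4 }, { 3, 4 }, { 1, 2, 3 }, { 1, 2, 4 }, { 1, 3, 4 }, { 2, 3, 4 }, Ω }

Check:
Start: ℰ ∪ {∅, Ω} = { ∅, { 4 }, { 1, 3 }, { 1, 2, 4 }, Ω }.
Iteration 1 (4 new):
  { 3 }  = ᶜ of { 1, 2, 4 }
  { 2, 4 }  = ᶜ of { 1, 3 }
  { 1, 2, 3 }  = ᶜ of { 4 }
  { 1, 3, 4 }  = { 1, 3 } ∪ { 4 }
  |family| = 9
Iteration 2: +3 →
  { 2 }  = ᶜ of { 1, 3, 4 }
  { 3, 4 }  = { 3 } ∪ { 4 }
  { 2, 3, 4 }  = { 3 } ∪ { 2, 4 }
  |family| = 12
Iteration 3: +3 →
  { 1 }  = ᶜ of { 2, 3, 4 }
  { 1, 2 }  = ᶜ of { 3, 4 }
  { 2, 3 }  = { 3 } ∪ { 2 }
  |family| = 15
Iteration 4. New:
  { 1, 4 }  = ᶜ of { 2, 3 }
  |family| = 16
Iteration 5: closed — nothing new.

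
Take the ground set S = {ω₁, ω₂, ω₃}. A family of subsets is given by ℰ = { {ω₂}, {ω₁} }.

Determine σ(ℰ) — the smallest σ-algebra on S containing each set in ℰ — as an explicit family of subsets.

σ(ℰ) = { ∅, {ω₁}, {ω₂}, {ω₃}, {ω₁,ω₂}, {ω₁,ω₃}, {ω₂,ω₃}, S }

Check:
Seed the family with ℰ together with ∅ and S: { ∅, {ω₁}, {ω₂}, S }.
Pass 1: +3 →
  {ω₁,ω₂}  = {ω₂} ∪ {ω₁}
  {ω₁,ω₃}  = S∖{ω₂}
  {ω₂,ω₃}  = S∖{ω₁}
  — 7 sets.
Pass 2. New:
  {ω₃}  = S∖{ω₁,ω₂}
  — 8 sets.
After Pass 3 the family is unchanged; done.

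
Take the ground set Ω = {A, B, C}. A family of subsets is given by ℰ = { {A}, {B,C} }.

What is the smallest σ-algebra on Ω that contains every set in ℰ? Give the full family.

Seed the family with ℰ together with ∅ and Ω: { {}, {A}, {B,C}, Ω }.
Step 1: already closed under ᶜ and ∪.

Therefore σ(ℰ) = { {}, {A}, {B,C}, Ω } (|σ(ℰ)| = 4).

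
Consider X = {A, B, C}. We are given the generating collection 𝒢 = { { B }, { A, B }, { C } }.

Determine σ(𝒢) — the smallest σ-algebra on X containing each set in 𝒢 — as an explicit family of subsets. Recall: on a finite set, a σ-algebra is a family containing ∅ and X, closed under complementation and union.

Start: 𝒢 ∪ {∅, X} = { {  }, { B }, { C }, { A, B }, X }.
Step 1: 2 new —
  { A, C }  = { B }ᶜ
  { B, C }  = { C } ∪ { B }
  — 7 sets.
Step 2 (1 new):
  { A }  = { B, C }ᶜ
  — 8 sets.
Step 3: no new sets; the family is a σ-algebra.

Therefore σ(𝒢) = { {  }, { A }, { B }, { C }, { A, B }, { A, C }, { B, C }, X } (|σ(𝒢)| = 8).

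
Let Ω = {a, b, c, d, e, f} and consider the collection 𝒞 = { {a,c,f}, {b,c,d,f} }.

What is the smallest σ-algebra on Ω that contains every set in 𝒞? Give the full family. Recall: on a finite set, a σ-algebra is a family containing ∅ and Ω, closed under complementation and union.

|σ(𝒞)| = 16.  σ(𝒞) = { ∅, {a}, {e}, {a,e}, {b,d}, {c,f}, {a,b,d}, {a,c,f}, {b,d,e}, {c,e,f}, {a,b,d,e}, {a,c,e,f}, {b,c,d,f}, {a,b,c,d,f}, {b,c,d,e,f}, Ω }

Derivation:
Start: 𝒞 ∪ {∅, Ω} = { ∅, {a,c,f}, {b,c,d,f}, Ω }.
Iteration 1. New:
  {a,e}  = Ω∖{b,c,d,f}
  {b,d,e}  = Ω∖{a,c,f}
  {a,b,c,d,f}  = {b,c,d,f} ∪ {a,c,f}
Iteration 2 (4 new):
  {e}  = Ω∖{a,b,c,d,f}
  {a,b,d,e}  = {a,e} ∪ {b,d,e}
  {a,c,e,f}  = {a,c,f} ∪ {a,e}
  {b,c,d,e,f}  = {b,c,d,f} ∪ {b,d,e}
Iteration 3 adds 3:
  {a}  = Ω∖{b,c,d,e,f}
  {b,d}  = Ω∖{a,c,e,f}
  {c,f}  = Ω∖{a,b,d,e}
Iteration 4: 2 new —
  {a,b,d}  = {b,d} ∪ {a}
  {c,e,f}  = {c,f} ∪ {e}
After Iteration 5 the family is unchanged; done.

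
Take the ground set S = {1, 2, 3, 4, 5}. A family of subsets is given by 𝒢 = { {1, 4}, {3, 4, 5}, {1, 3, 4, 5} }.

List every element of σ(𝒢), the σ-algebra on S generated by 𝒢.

Take S₀ = 𝒢 ∪ {∅, S} = { {}, {1, 4}, {3, 4, 5}, {1, 3, 4, 5}, S }.
Step 1 (3 new):
  {2}  = {1, 3, 4, 5}ᶜ
  {1, 2}  = {3, 4, 5}ᶜ
  {2, 3, 5}  = {1, 4}ᶜ
  (now 8)
Step 2 (3 new):
  {1, 2, 4}  = {2} ∪ {1, 4}
  {1, 2, 3, 5}  = {2, 3, 5} ∪ {1, 2}
  {2, 3, 4, 5}  = {2} ∪ {3, 4, 5}
  (now 11)
Step 3: 3 new —
  {1}  = {2, 3, 4, 5}ᶜ
  {4}  = {1, 2, 3, 5}ᶜ
  {3, 5}  = {1, 2, 4}ᶜ
  (now 14)
Step 4: +2 →
  {2, 4}  = {4} ∪ {2}
  {1, 3, 5}  = {3, 5} ∪ {1}
  (now 16)
Step 5: no new sets; the family is a σ-algebra.

σ(𝒢) = { {}, {1}, {2}, {4}, {1, 2}, {1, 4}, {2, 4}, {3, 5}, {1, 2, 4}, {1, 3, 5}, {2, 3, 5}, {3, 4, 5}, {1, 2, 3, 5}, {1, 3, 4, 5}, {2, 3, 4, 5}, S }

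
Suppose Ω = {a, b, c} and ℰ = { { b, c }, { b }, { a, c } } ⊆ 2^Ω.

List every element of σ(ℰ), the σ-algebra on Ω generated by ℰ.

Start: ℰ ∪ {∅, Ω} = { {  }, { b }, { a, c }, { b, c }, Ω }.
Pass 1 (1 new):
  { a }  = complement { b, c }
  |family| = 6
Pass 2. New:
  { a, b }  = { b } ∪ { a }
  |family| = 7
Pass 3: +1 →
  { c }  = complement { a, b }
  |family| = 8
Pass 4: no new sets; the family is a σ-algebra.

σ(ℰ) = { {  }, { a }, { b }, { c }, { a, b }, { a, c }, { b, c }, Ω }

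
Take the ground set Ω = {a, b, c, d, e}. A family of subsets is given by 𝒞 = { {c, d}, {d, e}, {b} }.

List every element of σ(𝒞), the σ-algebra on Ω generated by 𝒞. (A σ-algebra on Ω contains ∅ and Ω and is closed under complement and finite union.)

σ(𝒞) (32 sets): { {}, {a}, {b}, {c}, {d}, {e}, {a, b}, {a, c}, {a, d}, {a, e}, {b, c}, {b, d}, {b, e}, {c, d}, {c, e}, {d, e}, {a, b, c}, {a, b, d}, {a, b, e}, {a, c, d}, {a, c, e}, {a, d, e}, {b, c, d}, {b, c, e}, {b, d, e}, {c, d, e}, {a, b, c, d}, {a, b, c, e}, {a, b, d, e}, {a, c, d, e}, {b, c, d, e}, Ω }

Trace:
Initial family (5 sets): { {}, {b}, {c, d}, {d, e}, Ω }.
Round 1: +6 →
  {a, b, c}  = {d, e}ᶜ
  {a, b, e}  = {c, d}ᶜ
  {b, c, d}  = {c, d} ∪ {b}
  {b, d, e}  = {d, e} ∪ {b}
  {c, d, e}  = {d, e} ∪ {c, d}
  {a, c, d, e}  = {b}ᶜ
  — 11 sets.
Round 2: 7 new —
  {a, b}  = {c, d, e}ᶜ
  {a, c}  = {b, d, e}ᶜ
  {a, e}  = {b, c, d}ᶜ
  {a, b, c, d}  = {c, d} ∪ {a, b, c}
  {a, b, c, e}  = {a, b, c} ∪ {a, b, e}
  {a, b, d, e}  = {d, e} ∪ {a, b, e}
  {b, c, d, e}  = {c, d, e} ∪ {b, c, d}
  — 18 sets.
Round 3: +7 →
  {a}  = {b, c, d, e}ᶜ
  {c}  = {a, b, d, e}ᶜ
  {d}  = {a, b, c, e}ᶜ
  {e}  = {a, b, c, d}ᶜ
  {a, c, d}  = {c, d} ∪ {a, c}
  {a, c, e}  = {a, c} ∪ {a, e}
  {a, d, e}  = {d, e} ∪ {a, e}
  — 25 sets.
Round 4: +6 →
  {a, d}  = {d} ∪ {a}
  {b, c}  = {a, d, e}ᶜ
  {b, d}  = {a, c, e}ᶜ
  {b, e}  = {a, c, d}ᶜ
  {c, e}  = {e} ∪ {c}
  {a, b, d}  = {a, b} ∪ {d}
  — 31 sets.
Round 5: 1 new —
  {b, c, e}  = {a, d}ᶜ
  — 32 sets.
Round 6: already closed under ᶜ and ∪.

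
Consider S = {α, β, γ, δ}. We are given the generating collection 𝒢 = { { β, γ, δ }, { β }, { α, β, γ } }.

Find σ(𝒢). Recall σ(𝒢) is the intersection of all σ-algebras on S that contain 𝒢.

Take S₀ = 𝒢 ∪ {∅, S} = { {}, { β }, { α, β, γ }, { β, γ, δ }, S }.
Pass 1 (3 new):
  { α }  = S∖{ β, γ, δ }
  { δ }  = S∖{ α, β, γ }
  { α, γ, δ }  = S∖{ β }
  |family| = 8
Pass 2 (3 new):
  { α, β }  = { β } ∪ { α }
  { α, δ }  = { δ } ∪ { α }
  { β, δ }  = { δ } ∪ { β }
  |family| = 11
Pass 3. New:
  { α, γ }  = S∖{ β, δ }
  { β, γ }  = S∖{ α, δ }
  { γ, δ }  = S∖{ α, β }
  { α, β, δ }  = { α, δ } ∪ { α, β }
  |family| = 15
Pass 4. New:
  { γ }  = S∖{ α, β, δ }
  |family| = 16
Pass 5: stable.

σ(𝒢) = { {}, { α }, { β }, { γ }, { δ }, { α, β }, { α, γ }, { α, δ }, { β, γ }, { β, δ }, { γ, δ }, { α, β, γ }, { α, β, δ }, { α, γ, δ }, { β, γ, δ }, S }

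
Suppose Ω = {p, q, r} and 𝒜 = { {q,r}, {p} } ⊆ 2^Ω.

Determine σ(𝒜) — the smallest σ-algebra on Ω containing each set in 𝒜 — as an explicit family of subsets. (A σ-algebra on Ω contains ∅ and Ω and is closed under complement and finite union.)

Take S₀ = 𝒜 ∪ {∅, Ω} = { {}, {p}, {q,r}, Ω }.
Iteration 1: no new sets; the family is a σ-algebra.

|σ(𝒜)| = 4.  σ(𝒜) = { {}, {p}, {q,r}, Ω }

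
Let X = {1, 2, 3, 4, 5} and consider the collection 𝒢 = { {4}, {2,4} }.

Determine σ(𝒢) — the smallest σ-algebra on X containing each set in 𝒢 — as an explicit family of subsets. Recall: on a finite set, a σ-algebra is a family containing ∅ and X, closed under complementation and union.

σ(𝒢) = { {}, {2}, {4}, {2,4}, {1,3,5}, {1,2,3,5}, {1,3,4,5}, X }

Working:
Initial family (4 sets): { {}, {4}, {2,4}, X }.
Pass 1: 2 new —
  {1,3,5}  = complement {2,4}
  {1,2,3,5}  = complement {4}
Pass 2: 1 new —
  {1,3,4,5}  = {4} ∪ {1,3,5}
Pass 3 adds 1:
  {2}  = complement {1,3,4,5}
Pass 4: closed — nothing new.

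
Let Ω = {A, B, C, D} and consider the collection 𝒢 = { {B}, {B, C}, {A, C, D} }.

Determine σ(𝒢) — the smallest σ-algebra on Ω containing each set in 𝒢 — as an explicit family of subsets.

Initial family (5 sets): { {}, {B}, {B, C}, {A, C, D}, Ω }.
Round 1: +1 →
  {A, D}  = ᶜ of {B, C}
Round 2: +1 →
  {A, B, D}  = {B} ∪ {A, D}
Round 3 adds 1:
  {C}  = ᶜ of {A, B, D}
Round 4 adds nothing — fixpoint reached.

Therefore σ(𝒢) = { {}, {B}, {C}, {A, D}, {B, C}, {A, B, D}, {A, C, D}, Ω } (|σ(𝒢)| = 8).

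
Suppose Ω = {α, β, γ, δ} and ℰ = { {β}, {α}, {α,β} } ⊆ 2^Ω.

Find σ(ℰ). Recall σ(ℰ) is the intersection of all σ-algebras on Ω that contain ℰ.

Answer: σ(ℰ) = { {}, {α}, {β}, {α,β}, {γ,δ}, {α,γ,δ}, {β,γ,δ}, Ω }

Trace:
Take S₀ = ℰ ∪ {∅, Ω} = { {}, {α}, {β}, {α,β}, Ω }.
Round 1 (3 new):
  {γ,δ}  = Ω∖{α,β}
  {α,γ,δ}  = Ω∖{β}
  {β,γ,δ}  = Ω∖{α}
Round 2 adds nothing — fixpoint reached.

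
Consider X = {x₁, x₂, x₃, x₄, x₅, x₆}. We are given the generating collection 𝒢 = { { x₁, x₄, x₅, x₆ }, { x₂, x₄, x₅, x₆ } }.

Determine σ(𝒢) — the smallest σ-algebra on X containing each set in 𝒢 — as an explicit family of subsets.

Take S₀ = 𝒢 ∪ {∅, X} = { ∅, { x₁, x₄, x₅, x₆ }, { x₂, x₄, x₅, x₆ }, X }.
Step 1 adds 3:
  { x₁, x₃ }  = complement { x₂, x₄, x₅, x₆ }
  { x₂, x₃ }  = complement { x₁, x₄, x₅, x₆ }
  { x₁, x₂, x₄, x₅, x₆ }  = { x₁, x₄, x₅, x₆ } ∪ { x₂, x₄, x₅, x₆ }
  |family| = 7
Step 2. New:
  { x₃ }  = complement { x₁, x₂, x₄, x₅, x₆ }
  { x₁, x₂, x₃ }  = { x₂, x₃ } ∪ { x₁, x₃ }
  { x₁, x₃, x₄, x₅, x₆ }  = { x₁, x₃ } ∪ { x₁, x₄, x₅, x₆ }
  { x₂, x₃, x₄, x₅, x₆ }  = { x₂, x₄, x₅, x₆ } ∪ { x₂, x₃ }
  |family| = 11
Step 3 adds 3:
  { x₁ }  = complement { x₂, x₃, x₄, x₅, x₆ }
  { x₂ }  = complement { x₁, x₃, x₄, x₅, x₆ }
  { x₄, x₅, x₆ }  = complement { x₁, x₂, x₃ }
  |family| = 14
Step 4: 2 new —
  { x₁, x₂ }  = { x₂ } ∪ { x₁ }
  { x₃, x₄, x₅, x₆ }  = { x₃ } ∪ { x₄, x₅, x₆ }
  |family| = 16
Step 5: no new sets; the family is a σ-algebra.

Hence σ(𝒢) has 16 members: { ∅, { x₁ }, { x₂ }, { x₃ }, { x₁, x₂ }, { x₁, x₃ }, { x₂, x₃ }, { x₁, x₂, x₃ }, { x₄, x₅, x₆ }, { x₁, x₄, x₅, x₆ }, { x₂, x₄, x₅, x₆ }, { x₃, x₄, x₅, x₆ }, { x₁, x₂, x₄, x₅, x₆ }, { x₁, x₃, x₄, x₅, x₆ }, { x₂, x₃, x₄, x₅, x₆ }, X }.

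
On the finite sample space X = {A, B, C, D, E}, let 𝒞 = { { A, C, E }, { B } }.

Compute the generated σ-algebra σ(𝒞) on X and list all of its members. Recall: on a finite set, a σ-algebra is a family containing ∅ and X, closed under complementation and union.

σ(𝒞) (8 sets): { {  }, { B }, { D }, { B, D }, { A, C, E }, { A, B, C, E }, { A, C, D, E }, X }

Derivation:
Initial family (4 sets): { {  }, { B }, { A, C, E }, X }.
Step 1 adds 3:
  { B, D }  = complement { A, C, E }
  { A, B, C, E }  = { A, C, E } ∪ { B }
  { A, C, D, E }  = complement { B }
  (now 7)
Step 2 adds 1:
  { D }  = complement { A, B, C, E }
  (now 8)
Step 3: stable.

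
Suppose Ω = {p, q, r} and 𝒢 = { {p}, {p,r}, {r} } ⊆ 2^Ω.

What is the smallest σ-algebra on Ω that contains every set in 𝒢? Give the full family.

σ(𝒢) (8 sets): { ∅, {p}, {q}, {r}, {p,q}, {p,r}, {q,r}, Ω }

Trace:
Initial family (5 sets): { ∅, {p}, {r}, {p,r}, Ω }.
Step 1: 3 new —
  {q}  = {p,r}ᶜ
  {p,q}  = {r}ᶜ
  {q,r}  = {p}ᶜ
Step 2: no new sets; the family is a σ-algebra.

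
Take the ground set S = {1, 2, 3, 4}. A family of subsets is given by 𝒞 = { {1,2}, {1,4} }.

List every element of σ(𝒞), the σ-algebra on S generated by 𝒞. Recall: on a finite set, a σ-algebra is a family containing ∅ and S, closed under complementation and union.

|σ(𝒞)| = 16.  σ(𝒞) = { {}, {1}, {2}, {3}, {4}, {1,2}, {1,3}, {1,4}, {2,3}, {2,4}, {3,4}, {1,2,3}, {1,2,4}, {1,3,4}, {2,3,4}, S }

Trace:
Initial family (4 sets): { {}, {1,2}, {1,4}, S }.
Pass 1. New:
  {2,3}  = S∖{1,4}
  {3,4}  = S∖{1,2}
  {1,2,4}  = {1,2} ∪ {1,4}
  — 7 sets.
Pass 2: 4 new —
  {3}  = S∖{1,2,4}
  {1,2,3}  = {2,3} ∪ {1,2}
  {1,3,4}  = {3,4} ∪ {1,4}
  {2,3,4}  = {3,4} ∪ {2,3}
  — 11 sets.
Pass 3: +3 →
  {1}  = S∖{2,3,4}
  {2}  = S∖{1,3,4}
  {4}  = S∖{1,2,3}
  — 14 sets.
Pass 4 adds 2:
  {1,3}  = {3} ∪ {1}
  {2,4}  = {4} ∪ {2}
  — 16 sets.
Pass 5: stable.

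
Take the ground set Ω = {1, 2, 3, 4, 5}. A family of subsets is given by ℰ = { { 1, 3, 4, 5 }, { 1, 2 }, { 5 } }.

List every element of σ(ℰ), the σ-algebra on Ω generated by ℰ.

Begin from { ∅, { 5 }, { 1, 2 }, { 1, 3, 4, 5 }, Ω } (that is, ℰ plus ∅ and Ω).
Step 1 (4 new):
  { 2 }  = ᶜ of { 1, 3, 4, 5 }
  { 1, 2, 5 }  = { 1, 2 } ∪ { 5 }
  { 3, 4, 5 }  = ᶜ of { 1, 2 }
  { 1, 2, 3, 4 }  = ᶜ of { 5 }
  [9 total]
Step 2: +3 →
  { 2, 5 }  = { 2 } ∪ { 5 }
  { 3, 4 }  = ᶜ of { 1, 2, 5 }
  { 2, 3, 4, 5 }  = { 3, 4, 5 } ∪ { 2 }
  [12 total]
Step 3: 3 new —
  { 1 }  = ᶜ of { 2, 3, 4, 5 }
  { 1, 3, 4 }  = ᶜ of { 2, 5 }
  { 2, 3, 4 }  = { 3, 4 } ∪ { 2 }
  [15 total]
Step 4. New:
  { 1, 5 }  = ᶜ of { 2, 3, 4 }
  [16 total]
Step 5: no new sets; the family is a σ-algebra.

Therefore σ(ℰ) = { ∅, { 1 }, { 2 }, { 5 }, { 1, 2 }, { 1, 5 }, { 2, 5 }, { 3, 4 }, { 1, 2, 5 }, { 1, 3, 4 }, { 2, 3, 4 }, { 3, 4, 5 }, { 1, 2, 3, 4 }, { 1, 3, 4, 5 }, { 2, 3, 4, 5 }, Ω } (|σ(ℰ)| = 16).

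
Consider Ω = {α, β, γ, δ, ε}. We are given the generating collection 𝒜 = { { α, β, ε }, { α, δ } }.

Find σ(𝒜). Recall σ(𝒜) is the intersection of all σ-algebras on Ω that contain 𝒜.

Initial family (4 sets): { {  }, { α, δ }, { α, β, ε }, Ω }.
Iteration 1 (3 new):
  { γ, δ }  = Ω∖{ α, β, ε }
  { β, γ, ε }  = Ω∖{ α, δ }
  { α, β, δ, ε }  = { α, β, ε } ∪ { α, δ }
  [7 total]
Iteration 2: 4 new —
  { γ }  = Ω∖{ α, β, δ, ε }
  { α, γ, δ }  = { γ, δ } ∪ { α, δ }
  { α, β, γ, ε }  = { α, β, ε } ∪ { β, γ, ε }
  { β, γ, δ, ε }  = { γ, δ } ∪ { β, γ, ε }
  [11 total]
Iteration 3. New:
  { α }  = Ω∖{ β, γ, δ, ε }
  { δ }  = Ω∖{ α, β, γ, ε }
  { β, ε }  = Ω∖{ α, γ, δ }
  [14 total]
Iteration 4 (2 new):
  { α, γ }  = { γ } ∪ { α }
  { β, δ, ε }  = { β, ε } ∪ { δ }
  [16 total]
Iteration 5: closed — nothing new.

σ(𝒜) = { {  }, { α }, { γ }, { δ }, { α, γ }, { α, δ }, { β, ε }, { γ, δ }, { α, β, ε }, { α, γ, δ }, { β, γ, ε }, { β, δ, ε }, { α, β, γ, ε }, { α, β, δ, ε }, { β, γ, δ, ε }, Ω }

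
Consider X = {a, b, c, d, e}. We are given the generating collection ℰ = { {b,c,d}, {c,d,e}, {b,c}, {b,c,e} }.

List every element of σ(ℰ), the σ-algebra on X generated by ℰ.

σ(ℰ) = { {}, {a}, {b}, {c}, {d}, {e}, {a,b}, {a,c}, {a,d}, {a,e}, {b,c}, {b,d}, {b,e}, {c,d}, {c,e}, {d,e}, {a,b,c}, {a,b,d}, {a,b,e}, {a,c,d}, {a,c,e}, {a,d,e}, {b,c,d}, {b,c,e}, {b,d,e}, {c,d,e}, {a,b,c,d}, {a,b,c,e}, {a,b,d,e}, {a,c,d,e}, {b,c,d,e}, X }

Derivation:
Begin from { {}, {b,c}, {b,c,d}, {b,c,e}, {c,d,e}, X } (that is, ℰ plus ∅ and X).
Iteration 1. New:
  {a,b}  = complement {c,d,e}
  {a,d}  = complement {b,c,e}
  {a,e}  = complement {b,c,d}
  {a,d,e}  = complement {b,c}
  {b,c,d,e}  = {c,d,e} ∪ {b,c,e}
  |family| = 11
Iteration 2: 8 new —
  {a}  = complement {b,c,d,e}
  {a,b,c}  = {a,b} ∪ {b,c}
  {a,b,d}  = {a,b} ∪ {a,d}
  {a,b,e}  = {a,b} ∪ {a,e}
  {a,b,c,d}  = {b,c,d} ∪ {a,b}
  {a,b,c,e}  = {a,b} ∪ {b,c,e}
  {a,b,d,e}  = {a,d,e} ∪ {a,b}
  {a,c,d,e}  = {a,d,e} ∪ {c,d,e}
  |family| = 19
Iteration 3 (7 new):
  {b}  = complement {a,c,d,e}
  {c}  = complement {a,b,d,e}
  {d}  = complement {a,b,c,e}
  {e}  = complement {a,b,c,d}
  {c,d}  = complement {a,b,e}
  {c,e}  = complement {a,b,d}
  {d,e}  = complement {a,b,c}
  |family| = 26
Iteration 4. New:
  {a,c}  = {c} ∪ {a}
  {b,d}  = {b} ∪ {d}
  {b,e}  = {b} ∪ {e}
  {a,c,d}  = {c,d} ∪ {a,d}
  {a,c,e}  = {c} ∪ {a,e}
  {b,d,e}  = {b} ∪ {d,e}
  |family| = 32
Iteration 5: already closed under ᶜ and ∪.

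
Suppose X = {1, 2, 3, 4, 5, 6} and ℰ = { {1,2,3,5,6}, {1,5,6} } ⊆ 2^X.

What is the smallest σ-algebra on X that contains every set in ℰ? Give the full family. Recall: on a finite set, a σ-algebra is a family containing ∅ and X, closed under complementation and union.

Start: ℰ ∪ {∅, X} = { ∅, {1,5,6}, {1,2,3,5,6}, X }.
Pass 1. New:
  {4}  = X∖{1,2,3,5,6}
  {2,3,4}  = X∖{1,5,6}
  (now 6)
Pass 2: +1 →
  {1,4,5,6}  = {1,5,6} ∪ {4}
  (now 7)
Pass 3. New:
  {2,3}  = X∖{1,4,5,6}
  (now 8)
Pass 4: stable.

|σ(ℰ)| = 8.  σ(ℰ) = { ∅, {4}, {2,3}, {1,5,6}, {2,3,4}, {1,4,5,6}, {1,2,3,5,6}, X }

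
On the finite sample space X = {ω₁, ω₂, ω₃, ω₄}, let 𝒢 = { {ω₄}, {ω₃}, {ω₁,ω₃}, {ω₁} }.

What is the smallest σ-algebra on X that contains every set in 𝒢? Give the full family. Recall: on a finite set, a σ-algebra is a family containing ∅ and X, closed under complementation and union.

Seed the family with 𝒢 together with ∅ and X: { ∅, {ω₁}, {ω₃}, {ω₄}, {ω₁,ω₃}, X }.
Round 1 (7 new):
  {ω₁,ω₄}  = {ω₄} ∪ {ω₁}
  {ω₂,ω₄}  = {ω₁,ω₃}ᶜ
  {ω₃,ω₄}  = {ω₃} ∪ {ω₄}
  {ω₁,ω₂,ω₃}  = {ω₄}ᶜ
  {ω₁,ω₂,ω₄}  = {ω₃}ᶜ
  {ω₁,ω₃,ω₄}  = {ω₁,ω₃} ∪ {ω₄}
  {ω₂,ω₃,ω₄}  = {ω₁}ᶜ
  — 13 sets.
Round 2 adds 3:
  {ω₂}  = {ω₁,ω₃,ω₄}ᶜ
  {ω₁,ω₂}  = {ω₃,ω₄}ᶜ
  {ω₂,ω₃}  = {ω₁,ω₄}ᶜ
  — 16 sets.
Round 3: no new sets; the family is a σ-algebra.

Therefore σ(𝒢) = { ∅, {ω₁}, {ω₂}, {ω₃}, {ω₄}, {ω₁,ω₂}, {ω₁,ω₃}, {ω₁,ω₄}, {ω₂,ω₃}, {ω₂,ω₄}, {ω₃,ω₄}, {ω₁,ω₂,ω₃}, {ω₁,ω₂,ω₄}, {ω₁,ω₃,ω₄}, {ω₂,ω₃,ω₄}, X } (|σ(𝒢)| = 16).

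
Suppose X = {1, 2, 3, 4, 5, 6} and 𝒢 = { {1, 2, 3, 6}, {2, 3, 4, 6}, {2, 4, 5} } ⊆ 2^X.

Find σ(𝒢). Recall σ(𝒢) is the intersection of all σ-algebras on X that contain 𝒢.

Answer: σ(𝒢) = { {}, {1}, {2}, {4}, {5}, {1, 2}, {1, 4}, {1, 5}, {2, 4}, {2, 5}, {3, 6}, {4, 5}, {1, 2, 4}, {1, 2, 5}, {1, 3, 6}, {1, 4, 5}, {2, 3, 6}, {2, 4, 5}, {3, 4, 6}, {3, 5, 6}, {1, 2, 3, 6}, {1, 2, 4, 5}, {1, 3, 4, 6}, {1, 3, 5, 6}, {2, 3, 4, 6}, {2, 3, 5, 6}, {3, 4, 5, 6}, {1, 2, 3, 4, 6}, {1, 2, 3, 5, 6}, {1, 3, 4, 5, 6}, {2, 3, 4, 5, 6}, X }

Trace:
Begin from { {}, {2, 4, 5}, {1, 2, 3, 6}, {2, 3, 4, 6}, X } (that is, 𝒢 plus ∅ and X).
Iteration 1: 5 new —
  {1, 5}  = complement {2, 3, 4, 6}
  {4, 5}  = complement {1, 2, 3, 6}
  {1, 3, 6}  = complement {2, 4, 5}
  {1, 2, 3, 4, 6}  = {2, 3, 4, 6} ∪ {1, 2, 3, 6}
  {2, 3, 4, 5, 6}  = {2, 3, 4, 6} ∪ {2, 4, 5}
  |family| = 10
Iteration 2. New:
  {1}  = complement {2, 3, 4, 5, 6}
  {5}  = complement {1, 2, 3, 4, 6}
  {1, 4, 5}  = {4, 5} ∪ {1, 5}
  {1, 2, 4, 5}  = {1, 5} ∪ {2, 4, 5}
  {1, 3, 5, 6}  = {1, 3, 6} ∪ {1, 5}
  {1, 2, 3, 5, 6}  = {1, 2, 3, 6} ∪ {1, 5}
  {1, 3, 4, 5, 6}  = {1, 3, 6} ∪ {4, 5}
  |family| = 17
Iteration 3: 5 new —
  {2}  = complement {1, 3, 4, 5, 6}
  {4}  = complement {1, 2, 3, 5, 6}
  {2, 4}  = complement {1, 3, 5, 6}
  {3, 6}  = complement {1, 2, 4, 5}
  {2, 3, 6}  = complement {1, 4, 5}
  |family| = 22
Iteration 4: +10 →
  {1, 2}  = {1} ∪ {2}
  {1, 4}  = {1} ∪ {4}
  {2, 5}  = {2} ∪ {5}
  {1, 2, 4}  = {1} ∪ {2, 4}
  {1, 2, 5}  = {2} ∪ {1, 5}
  {3, 4, 6}  = {3, 6} ∪ {4}
  {3, 5, 6}  = {5} ∪ {3, 6}
  {1, 3, 4, 6}  = {1, 3, 6} ∪ {4}
  {2, 3, 5, 6}  = {2, 3, 6} ∪ {5}
  {3, 4, 5, 6}  = {4, 5} ∪ {3, 6}
  |family| = 32
Iteration 5: stable.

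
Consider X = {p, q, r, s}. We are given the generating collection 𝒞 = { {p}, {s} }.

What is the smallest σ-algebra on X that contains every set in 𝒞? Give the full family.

Initial family (4 sets): { {}, {p}, {s}, X }.
Step 1: 3 new —
  {p,s}  = {s} ∪ {p}
  {p,q,r}  = {s}ᶜ
  {q,r,s}  = {p}ᶜ
  (now 7)
Step 2: +1 →
  {q,r}  = {p,s}ᶜ
  (now 8)
Step 3: no new sets; the family is a σ-algebra.

Therefore σ(𝒞) = { {}, {p}, {s}, {p,s}, {q,r}, {p,q,r}, {q,r,s}, X } (|σ(𝒞)| = 8).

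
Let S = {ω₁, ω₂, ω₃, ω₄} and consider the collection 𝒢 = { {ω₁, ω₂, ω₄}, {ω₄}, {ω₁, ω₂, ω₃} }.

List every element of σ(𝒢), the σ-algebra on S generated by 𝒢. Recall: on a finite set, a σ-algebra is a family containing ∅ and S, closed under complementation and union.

Begin from { {}, {ω₄}, {ω₁, ω₂, ω₃}, {ω₁, ω₂, ω₄}, S } (that is, 𝒢 plus ∅ and S).
Round 1: 1 new —
  {ω₃}  = ᶜ of {ω₁, ω₂, ω₄}
  [6 total]
Round 2 adds 1:
  {ω₃, ω₄}  = {ω₄} ∪ {ω₃}
  [7 total]
Round 3: +1 →
  {ω₁, ω₂}  = ᶜ of {ω₃, ω₄}
  [8 total]
Round 4: closed — nothing new.

Therefore σ(𝒢) = { {}, {ω₃}, {ω₄}, {ω₁, ω₂}, {ω₃, ω₄}, {ω₁, ω₂, ω₃}, {ω₁, ω₂, ω₄}, S } (|σ(𝒢)| = 8).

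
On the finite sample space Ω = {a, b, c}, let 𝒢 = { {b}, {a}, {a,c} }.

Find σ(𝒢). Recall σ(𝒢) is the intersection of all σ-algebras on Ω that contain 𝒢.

Begin from { {}, {a}, {b}, {a,c}, Ω } (that is, 𝒢 plus ∅ and Ω).
Step 1 adds 2:
  {a,b}  = {b} ∪ {a}
  {b,c}  = Ω∖{a}
  [7 total]
Step 2 (1 new):
  {c}  = Ω∖{a,b}
  [8 total]
Step 3: no new sets; the family is a σ-algebra.

Therefore σ(𝒢) = { {}, {a}, {b}, {c}, {a,b}, {a,c}, {b,c}, Ω } (|σ(𝒢)| = 8).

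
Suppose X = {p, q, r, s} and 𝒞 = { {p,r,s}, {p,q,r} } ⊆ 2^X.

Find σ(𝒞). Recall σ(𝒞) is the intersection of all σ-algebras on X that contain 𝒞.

Start: 𝒞 ∪ {∅, X} = { {}, {p,q,r}, {p,r,s}, X }.
Iteration 1 (2 new):
  {q}  = complement {p,r,s}
  {s}  = complement {p,q,r}
  (now 6)
Iteration 2: +1 →
  {q,s}  = {s} ∪ {q}
  (now 7)
Iteration 3 (1 new):
  {p,r}  = complement {q,s}
  (now 8)
Iteration 4: stable.

Hence σ(𝒞) has 8 members: { {}, {q}, {s}, {p,r}, {q,s}, {p,q,r}, {p,r,s}, X }.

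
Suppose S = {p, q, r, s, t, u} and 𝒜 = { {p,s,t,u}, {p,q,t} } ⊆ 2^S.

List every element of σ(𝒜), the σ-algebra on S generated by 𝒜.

Initial family (4 sets): { {}, {p,q,t}, {p,s,t,u}, S }.
Iteration 1 (3 new):
  {q,r}  = ᶜ of {p,s,t,u}
  {r,s,u}  = ᶜ of {p,q,t}
  {p,q,s,t,u}  = {p,s,t,u} ∪ {p,q,t}
  [7 total]
Iteration 2: 4 new —
  {r}  = ᶜ of {p,q,s,t,u}
  {p,q,r,t}  = {p,q,t} ∪ {q,r}
  {q,r,s,u}  = {q,r} ∪ {r,s,u}
  {p,r,s,t,u}  = {p,s,t,u} ∪ {r,s,u}
  [11 total]
Iteration 3: +3 →
  {q}  = ᶜ of {p,r,s,t,u}
  {p,t}  = ᶜ of {q,r,s,u}
  {s,u}  = ᶜ of {p,q,r,t}
  [14 total]
Iteration 4 (2 new):
  {p,r,t}  = {r} ∪ {p,t}
  {q,s,u}  = {q} ∪ {s,u}
  [16 total]
Iteration 5: already closed under ᶜ and ∪.

Hence σ(𝒜) has 16 members: { {}, {q}, {r}, {p,t}, {q,r}, {s,u}, {p,q,t}, {p,r,t}, {q,s,u}, {r,s,u}, {p,q,r,t}, {p,s,t,u}, {q,r,s,u}, {p,q,s,t,u}, {p,r,s,t,u}, S }.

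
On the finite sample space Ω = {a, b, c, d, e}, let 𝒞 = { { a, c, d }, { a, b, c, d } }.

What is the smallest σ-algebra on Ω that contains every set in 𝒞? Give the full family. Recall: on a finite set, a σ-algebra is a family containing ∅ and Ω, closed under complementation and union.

Initial family (4 sets): { {  }, { a, c, d }, { a, b, c, d }, Ω }.
Round 1. New:
  { e }  = Ω∖{ a, b, c, d }
  { b, e }  = Ω∖{ a, c, d }
  [6 total]
Round 2 (1 new):
  { a, c, d, e }  = { a, c, d } ∪ { e }
  [7 total]
Round 3 (1 new):
  { b }  = Ω∖{ a, c, d, e }
  [8 total]
Round 4: closed — nothing new.

Therefore σ(𝒞) = { {  }, { b }, { e }, { b, e }, { a, c, d }, { a, b, c, d }, { a, c, d, e }, Ω } (|σ(𝒞)| = 8).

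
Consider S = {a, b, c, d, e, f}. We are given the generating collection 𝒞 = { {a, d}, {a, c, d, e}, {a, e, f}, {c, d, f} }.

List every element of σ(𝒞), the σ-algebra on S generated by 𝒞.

Answer: σ(𝒞) = { {}, {a}, {b}, {c}, {d}, {e}, {f}, {a, b}, {a, c}, {a, d}, {a, e}, {a, f}, {b, c}, {b, d}, {b, e}, {b, f}, {c, d}, {c, e}, {c, f}, {d, e}, {d, f}, {e, f}, {a, b, c}, {a, b, d}, {a, b, e}, {a, b, f}, {a, c, d}, {a, c, e}, {a, c, f}, {a, d, e}, {a, d, f}, {a, e, f}, {b, c, d}, {b, c, e}, {b, c, f}, {b, d, e}, {b, d, f}, {b, e, f}, {c, d, e}, {c, d, f}, {c, e, f}, {d, e, f}, {a, b, c, d}, {a, b, c, e}, {a, b, c, f}, {a, b, d, e}, {a, b, d, f}, {a, b, e, f}, {a, c, d, e}, {a, c, d, f}, {a, c, e, f}, {a, d, e, f}, {b, c, d, e}, {b, c, d, f}, {b, c, e, f}, {b, d, e, f}, {c, d, e, f}, {a, b, c, d, e}, {a, b, c, d, f}, {a, b, c, e, f}, {a, b, d, e, f}, {a, c, d, e, f}, {b, c, d, e, f}, S }

Working:
Take S₀ = 𝒞 ∪ {∅, S} = { {}, {a, d}, {a, e, f}, {c, d, f}, {a, c, d, e}, S }.
Step 1: +7 →
  {b, f}  = {a, c, d, e}ᶜ
  {a, b, e}  = {c, d, f}ᶜ
  {b, c, d}  = {a, e, f}ᶜ
  {a, c, d, f}  = {a, d} ∪ {c, d, f}
  {a, d, e, f}  = {a, d} ∪ {a, e, f}
  {b, c, e, f}  = {a, d}ᶜ
  {a, c, d, e, f}  = {a, c, d, e} ∪ {a, e, f}
  (now 13)
Step 2: +13 →
  {b}  = {a, c, d, e, f}ᶜ
  {b, c}  = {a, d, e, f}ᶜ
  {b, e}  = {a, c, d, f}ᶜ
  {a, b, c, d}  = {b, c, d} ∪ {a, d}
  {a, b, d, e}  = {a, b, e} ∪ {a, d}
  {a, b, d, f}  = {b, f} ∪ {a, d}
  {a, b, e, f}  = {b, f} ∪ {a, b, e}
  {b, c, d, f}  = {b, c, d} ∪ {b, f}
  {a, b, c, d, e}  = {b, c, d} ∪ {a, b, e}
  {a, b, c, d, f}  = {b, c, d} ∪ {a, c, d, f}
  {a, b, c, e, f}  = {a, b, e} ∪ {b, c, e, f}
  {a, b, d, e, f}  = {a, d, e, f} ∪ {b, f}
  {b, c, d, e, f}  = {b, c, d} ∪ {b, c, e, f}
  (now 26)
Step 3: +16 →
  {a}  = {b, c, d, e, f}ᶜ
  {c}  = {a, b, d, e, f}ᶜ
  {d}  = {a, b, c, e, f}ᶜ
  {e}  = {a, b, c, d, f}ᶜ
  {f}  = {a, b, c, d, e}ᶜ
  {a, e}  = {b, c, d, f}ᶜ
  {c, d}  = {a, b, e, f}ᶜ
  {c, e}  = {a, b, d, f}ᶜ
  {c, f}  = {a, b, d, e}ᶜ
  {e, f}  = {a, b, c, d}ᶜ
  {a, b, d}  = {b} ∪ {a, d}
  {b, c, e}  = {b, e} ∪ {b, c}
  {b, c, f}  = {b, f} ∪ {b, c}
  {b, e, f}  = {b, e} ∪ {b, f}
  {a, b, c, e}  = {a, b, e} ∪ {b, c}
  {b, c, d, e}  = {b, e} ∪ {b, c, d}
  (now 42)
Step 4. New:
  {a, b}  = {b} ∪ {a}
  {a, c}  = {c} ∪ {a}
  {a, f}  = {b, c, d, e}ᶜ
  {b, d}  = {b} ∪ {d}
  {d, e}  = {d} ∪ {e}
  {d, f}  = {a, b, c, e}ᶜ
  {a, b, c}  = {b, c} ∪ {a}
  {a, b, f}  = {b, f} ∪ {a}
  {a, c, d}  = {b, e, f}ᶜ
  {a, c, e}  = {c, e} ∪ {a}
  {a, c, f}  = {c, f} ∪ {a}
  {a, d, e}  = {b, c, f}ᶜ
  {a, d, f}  = {b, c, e}ᶜ
  {b, d, e}  = {d} ∪ {b, e}
  {b, d, f}  = {b, f} ∪ {d}
  {c, d, e}  = {c, d} ∪ {c, e}
  {c, e, f}  = {a, b, d}ᶜ
  {d, e, f}  = {d} ∪ {e, f}
  {a, b, c, f}  = {b, c, f} ∪ {a}
  {a, c, e, f}  = {a, e, f} ∪ {c, e}
  {b, d, e, f}  = {d} ∪ {b, e, f}
  {c, d, e, f}  = {c, d} ∪ {e, f}
  (now 64)
Step 5: closed — nothing new.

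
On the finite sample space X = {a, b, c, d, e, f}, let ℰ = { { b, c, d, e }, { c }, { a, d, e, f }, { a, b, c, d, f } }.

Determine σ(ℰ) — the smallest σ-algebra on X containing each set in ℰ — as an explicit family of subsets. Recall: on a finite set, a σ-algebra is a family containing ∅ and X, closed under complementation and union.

Answer: σ(ℰ) = { ∅, { b }, { c }, { d }, { e }, { a, f }, { b, c }, { b, d }, { b, e }, { c, d }, { c, e }, { d, e }, { a, b, f }, { a, c, f }, { a, d, f }, { a, e, f }, { b, c, d }, { b, c, e }, { b, d, e }, { c, d, e }, { a, b, c, f }, { a, b, d, f }, { a, b, e, f }, { a, c, d, f }, { a, c, e, f }, { a, d, e, f }, { b, c, d, e }, { a, b, c, d, f }, { a, b, c, e, f }, { a, b, d, e, f }, { a, c, d, e, f }, X }

Working:
Start: ℰ ∪ {∅, X} = { ∅, { c }, { a, d, e, f }, { b, c, d, e }, { a, b, c, d, f }, X }.
Round 1 (5 new):
  { e }  = { a, b, c, d, f }ᶜ
  { a, f }  = { b, c, d, e }ᶜ
  { b, c }  = { a, d, e, f }ᶜ
  { a, b, d, e, f }  = { c }ᶜ
  { a, c, d, e, f }  = { c } ∪ { a, d, e, f }
  |family| = 11
Round 2: +6 →
  { b }  = { a, c, d, e, f }ᶜ
  { c, e }  = { e } ∪ { c }
  { a, c, f }  = { a, f } ∪ { c }
  { a, e, f }  = { a, f } ∪ { e }
  { b, c, e }  = { e } ∪ { b, c }
  { a, b, c, f }  = { a, f } ∪ { b, c }
  |family| = 17
Round 3 (10 new):
  { b, e }  = { b } ∪ { e }
  { d, e }  = { a, b, c, f }ᶜ
  { a, b, f }  = { a, f } ∪ { b }
  { a, d, f }  = { b, c, e }ᶜ
  { b, c, d }  = { a, e, f }ᶜ
  { b, d, e }  = { a, c, f }ᶜ
  { a, b, d, f }  = { c, e }ᶜ
  { a, b, e, f }  = { a, e, f } ∪ { b }
  { a, c, e, f }  = { c } ∪ { a, e, f }
  { a, b, c, e, f }  = { b, c, e } ∪ { a, e, f }
  |family| = 27
Round 4: +5 →
  { d }  = { a, b, c, e, f }ᶜ
  { b, d }  = { a, c, e, f }ᶜ
  { c, d }  = { a, b, e, f }ᶜ
  { c, d, e }  = { a, b, f }ᶜ
  { a, c, d, f }  = { b, e }ᶜ
  |family| = 32
After Round 5 the family is unchanged; done.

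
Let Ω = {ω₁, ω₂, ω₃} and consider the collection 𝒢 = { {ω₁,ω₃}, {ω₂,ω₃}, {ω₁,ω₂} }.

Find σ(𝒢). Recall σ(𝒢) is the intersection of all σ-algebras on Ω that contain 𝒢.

σ(𝒢) = { ∅, {ω₁}, {ω₂}, {ω₃}, {ω₁,ω₂}, {ω₁,ω₃}, {ω₂,ω₃}, Ω }

Check:
Begin from { ∅, {ω₁,ω₂}, {ω₁,ω₃}, {ω₂,ω₃}, Ω } (that is, 𝒢 plus ∅ and Ω).
Pass 1: +3 →
  {ω₁}  = ᶜ of {ω₂,ω₃}
  {ω₂}  = ᶜ of {ω₁,ω₃}
  {ω₃}  = ᶜ of {ω₁,ω₂}
  — 8 sets.
Pass 2: stable.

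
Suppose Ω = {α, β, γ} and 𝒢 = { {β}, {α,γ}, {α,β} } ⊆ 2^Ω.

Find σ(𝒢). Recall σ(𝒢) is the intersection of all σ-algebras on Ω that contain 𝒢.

σ(𝒢) = { {}, {α}, {β}, {γ}, {α,β}, {α,γ}, {β,γ}, Ω }

Trace:
Start: 𝒢 ∪ {∅, Ω} = { {}, {β}, {α,β}, {α,γ}, Ω }.
Round 1 adds 1:
  {γ}  = {α,β}ᶜ
  [6 total]
Round 2: 1 new —
  {β,γ}  = {γ} ∪ {β}
  [7 total]
Round 3. New:
  {α}  = {β,γ}ᶜ
  [8 total]
Round 4: closed — nothing new.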